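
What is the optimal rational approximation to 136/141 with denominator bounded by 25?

Expand x = 136/141 as a continued fraction with the Euclidean algorithm:
  136 = 0*141 + 136, so a_0 = 0.
  141 = 1*136 + 5, so a_1 = 1.
  136 = 27*5 + 1, so a_2 = 27.
  5 = 5*1 + 0, so a_3 = 5.
so x = [0; 1, 27, 5].
Convergents (p_i = a_i*p_{i-1} + p_{i-2}, q_i = a_i*q_{i-1} + q_{i-2} with p_{-2}=0, p_{-1}=1, q_{-2}=1, q_{-1}=0), until the denominator exceeds 25:
  i=0: a_0=0, p_0 = 0*1 + 0 = 0, q_0 = 0*0 + 1 = 1.
  i=1: a_1=1, p_1 = 1*0 + 1 = 1, q_1 = 1*1 + 0 = 1.
  i=2: a_2=27, p_2 = 27*1 + 0 = 27, q_2 = 27*1 + 1 = 28.
q_2 = 28 > 25, so the last convergent with denominator <= 25 is p_1/q_1 = 1/1.
The closest fraction with denominator <= 25 is either p_1/q_1 or the intermediate fraction (k*p_1 + p_0)/(k*q_1 + q_0) with the largest k >= 1 whose denominator stays <= 25; these approach x as k grows, and every other convergent or intermediate fraction in range is farther away.
Largest k: floor((25 - q_0)/q_1) = floor((25 - 1)/1) = 24.
That gives (24*1 + 0)/(24*1 + 1) = 24/25.
Compare the errors: |x - 1/1| = |136*1 - 1*141|/(141*1) = 5/141, and |x - 24/25| = |136*25 - 24*141|/(141*25) = 16/3525.
Cross-multiplying, 16*141 = 2256 < 17625 = 5*3525, so 16/3525 is smaller: the intermediate fraction 24/25 is closer to x than 1/1.

24/25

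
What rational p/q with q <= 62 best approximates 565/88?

321/50

Expand x = 565/88 as a continued fraction with the Euclidean algorithm:
  565 = 6*88 + 37, so a_0 = 6.
  88 = 2*37 + 14, so a_1 = 2.
  37 = 2*14 + 9, so a_2 = 2.
  14 = 1*9 + 5, so a_3 = 1.
  9 = 1*5 + 4, so a_4 = 1.
  5 = 1*4 + 1, so a_5 = 1.
  4 = 4*1 + 0, so a_6 = 4.
so x = [6; 2, 2, 1, 1, 1, 4].
Convergents (p_i = a_i*p_{i-1} + p_{i-2}, q_i = a_i*q_{i-1} + q_{i-2} with p_{-2}=0, p_{-1}=1, q_{-2}=1, q_{-1}=0), until the denominator exceeds 62:
  i=0: a_0=6, p_0 = 6*1 + 0 = 6, q_0 = 6*0 + 1 = 1.
  i=1: a_1=2, p_1 = 2*6 + 1 = 13, q_1 = 2*1 + 0 = 2.
  i=2: a_2=2, p_2 = 2*13 + 6 = 32, q_2 = 2*2 + 1 = 5.
  i=3: a_3=1, p_3 = 1*32 + 13 = 45, q_3 = 1*5 + 2 = 7.
  i=4: a_4=1, p_4 = 1*45 + 32 = 77, q_4 = 1*7 + 5 = 12.
  i=5: a_5=1, p_5 = 1*77 + 45 = 122, q_5 = 1*12 + 7 = 19.
  i=6: a_6=4, p_6 = 4*122 + 77 = 565, q_6 = 4*19 + 12 = 88.
q_6 = 88 > 62, so the last convergent with denominator <= 62 is p_5/q_5 = 122/19.
The closest fraction with denominator <= 62 is either p_5/q_5 or the intermediate fraction (k*p_5 + p_4)/(k*q_5 + q_4) with the largest k >= 1 whose denominator stays <= 62; these approach x as k grows, and every other convergent or intermediate fraction in range is farther away.
Largest k: floor((62 - q_4)/q_5) = floor((62 - 12)/19) = 2.
That gives (2*122 + 77)/(2*19 + 12) = 321/50.
Compare the errors: |x - 122/19| = |565*19 - 122*88|/(88*19) = 1/1672, and |x - 321/50| = |565*50 - 321*88|/(88*50) = 2/4400.
Cross-multiplying, 2*1672 = 3344 < 4400 = 1*4400, so 2/4400 is smaller: the intermediate fraction 321/50 is closer to x than 122/19.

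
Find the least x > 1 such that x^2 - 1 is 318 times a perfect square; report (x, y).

(x, y) = (107, 6)

First expand sqrt(318) as a continued fraction. With x_i = (sqrt(318) + m_i)/d_i and (m_0, d_0) = (0, 1): a_0 = floor(sqrt(318)) = 17, since 17^2 = 289 <= 318 < 324 = 18^2.
Iterate m_{i+1} = d_i*a_i - m_i, d_{i+1} = (318 - m_{i+1}^2)/d_i, a_{i+1} = floor((a_0 + m_{i+1})/d_{i+1}):
  m_1 = 1*17 - 0 = 17, d_1 = (318 - 17^2)/1 = 29/1 = 29, a_1 = floor((17 + 17)/29) = 1.
  m_2 = 29*1 - 17 = 12, d_2 = (318 - 12^2)/29 = 174/29 = 6, a_2 = floor((17 + 12)/6) = 4.
  m_3 = 6*4 - 12 = 12, d_3 = (318 - 12^2)/6 = 174/6 = 29, a_3 = floor((17 + 12)/29) = 1.
  m_4 = 29*1 - 12 = 17, d_4 = (318 - 17^2)/29 = 29/29 = 1, a_4 = floor((17 + 17)/1) = 34.
  m_5 = 1*34 - 17 = 17, d_5 = (318 - 17^2)/1 = 29/1 = 29: (m_5, d_5) = (m_1, d_1) = (17, 29), so from here the quotients repeat a_1, ..., a_4; the period length is 4.
So sqrt(318) = [17; (1, 4, 1, 34)] with period length k = 4.
k is even, so the fundamental solution of x^2 - 318y^2 = 1 is (p_{k-1}, q_{k-1}) = (p_3, q_3); compute convergents through index 3.
Convergents (p_i = a_i*p_{i-1} + p_{i-2}, q_i = a_i*q_{i-1} + q_{i-2} with p_{-2}=0, p_{-1}=1, q_{-2}=1, q_{-1}=0):
  i=0: a_0=17, p_0 = 17*1 + 0 = 17, q_0 = 17*0 + 1 = 1.
  i=1: a_1=1, p_1 = 1*17 + 1 = 18, q_1 = 1*1 + 0 = 1.
  i=2: a_2=4, p_2 = 4*18 + 17 = 89, q_2 = 4*1 + 1 = 5.
  i=3: a_3=1, p_3 = 1*89 + 18 = 107, q_3 = 1*5 + 1 = 6.
Check: 107^2 - 318*6^2 = 11449 - 11448 = 1, so (x, y) = (107, 6) solves the equation, and by the theorem it is the least positive solution.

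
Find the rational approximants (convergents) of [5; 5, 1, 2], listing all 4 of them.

5/1, 26/5, 31/6, 88/17

Using the convergent recurrence p_i = a_i*p_{i-1} + p_{i-2}, q_i = a_i*q_{i-1} + q_{i-2} with p_{-2}=0, p_{-1}=1, q_{-2}=1, q_{-1}=0:
  i=0: a_0=5, p_0 = 5*1 + 0 = 5, q_0 = 5*0 + 1 = 1.
  i=1: a_1=5, p_1 = 5*5 + 1 = 26, q_1 = 5*1 + 0 = 5.
  i=2: a_2=1, p_2 = 1*26 + 5 = 31, q_2 = 1*5 + 1 = 6.
  i=3: a_3=2, p_3 = 2*31 + 26 = 88, q_3 = 2*6 + 5 = 17.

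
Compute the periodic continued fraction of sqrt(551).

[23; (2, 8, 1, 8, 2, 46)]

Write x_i = (sqrt(551) + m_i)/d_i with (m_0, d_0) = (0, 1). a_0 = floor(sqrt(551)) = 23, since 23^2 = 529 <= 551 < 576 = 24^2.
Iterate m_{i+1} = d_i*a_i - m_i, d_{i+1} = (551 - m_{i+1}^2)/d_i, a_{i+1} = floor((a_0 + m_{i+1})/d_{i+1}):
  m_1 = 1*23 - 0 = 23, d_1 = (551 - 23^2)/1 = 22/1 = 22, a_1 = floor((23 + 23)/22) = 2.
  m_2 = 22*2 - 23 = 21, d_2 = (551 - 21^2)/22 = 110/22 = 5, a_2 = floor((23 + 21)/5) = 8.
  m_3 = 5*8 - 21 = 19, d_3 = (551 - 19^2)/5 = 190/5 = 38, a_3 = floor((23 + 19)/38) = 1.
  m_4 = 38*1 - 19 = 19, d_4 = (551 - 19^2)/38 = 190/38 = 5, a_4 = floor((23 + 19)/5) = 8.
  m_5 = 5*8 - 19 = 21, d_5 = (551 - 21^2)/5 = 110/5 = 22, a_5 = floor((23 + 21)/22) = 2.
  m_6 = 22*2 - 21 = 23, d_6 = (551 - 23^2)/22 = 22/22 = 1, a_6 = floor((23 + 23)/1) = 46.
  m_7 = 1*46 - 23 = 23, d_7 = (551 - 23^2)/1 = 22/1 = 22: (m_7, d_7) = (m_1, d_1) = (23, 22), so from here the quotients repeat a_1, ..., a_6; the period length is 6.
Hence the expansion of sqrt(551) is a_0 = 23 followed by the repeating block 2, 8, 1, 8, 2, 46 (period 6).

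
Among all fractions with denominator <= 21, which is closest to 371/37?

211/21

Expand x = 371/37 as a continued fraction with the Euclidean algorithm:
  371 = 10*37 + 1, so a_0 = 10.
  37 = 37*1 + 0, so a_1 = 37.
so x = [10; 37].
Convergents (p_i = a_i*p_{i-1} + p_{i-2}, q_i = a_i*q_{i-1} + q_{i-2} with p_{-2}=0, p_{-1}=1, q_{-2}=1, q_{-1}=0), until the denominator exceeds 21:
  i=0: a_0=10, p_0 = 10*1 + 0 = 10, q_0 = 10*0 + 1 = 1.
  i=1: a_1=37, p_1 = 37*10 + 1 = 371, q_1 = 37*1 + 0 = 37.
q_1 = 37 > 21, so the last convergent with denominator <= 21 is p_0/q_0 = 10/1.
The closest fraction with denominator <= 21 is either p_0/q_0 or the intermediate fraction (k*p_0 + p_{-1})/(k*q_0 + q_{-1}) with the largest k >= 1 whose denominator stays <= 21; these approach x as k grows, and every other convergent or intermediate fraction in range is farther away.
Largest k: floor((21 - q_{-1})/q_0) = floor((21 - 0)/1) = 21 (using the seeds p_{-1} = 1, q_{-1} = 0).
That gives (21*10 + 1)/(21*1 + 0) = 211/21.
Compare the errors: |x - 10/1| = |371*1 - 10*37|/(37*1) = 1/37, and |x - 211/21| = |371*21 - 211*37|/(37*21) = 16/777.
Cross-multiplying, 16*37 = 592 < 777 = 1*777, so 16/777 is smaller: the intermediate fraction 211/21 is closer to x than 10/1.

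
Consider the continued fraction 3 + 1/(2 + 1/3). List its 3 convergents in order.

3/1, 7/2, 24/7

Using the convergent recurrence p_i = a_i*p_{i-1} + p_{i-2}, q_i = a_i*q_{i-1} + q_{i-2} with p_{-2}=0, p_{-1}=1, q_{-2}=1, q_{-1}=0:
  i=0: a_0=3, p_0 = 3*1 + 0 = 3, q_0 = 3*0 + 1 = 1.
  i=1: a_1=2, p_1 = 2*3 + 1 = 7, q_1 = 2*1 + 0 = 2.
  i=2: a_2=3, p_2 = 3*7 + 3 = 24, q_2 = 3*2 + 1 = 7.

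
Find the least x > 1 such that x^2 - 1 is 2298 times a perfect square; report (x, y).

First expand sqrt(2298) as a continued fraction. With x_i = (sqrt(2298) + m_i)/d_i and (m_0, d_0) = (0, 1): a_0 = floor(sqrt(2298)) = 47, since 47^2 = 2209 <= 2298 < 2304 = 48^2.
Iterate m_{i+1} = d_i*a_i - m_i, d_{i+1} = (2298 - m_{i+1}^2)/d_i, a_{i+1} = floor((a_0 + m_{i+1})/d_{i+1}):
  m_1 = 1*47 - 0 = 47, d_1 = (2298 - 47^2)/1 = 89/1 = 89, a_1 = floor((47 + 47)/89) = 1.
  m_2 = 89*1 - 47 = 42, d_2 = (2298 - 42^2)/89 = 534/89 = 6, a_2 = floor((47 + 42)/6) = 14.
  m_3 = 6*14 - 42 = 42, d_3 = (2298 - 42^2)/6 = 534/6 = 89, a_3 = floor((47 + 42)/89) = 1.
  m_4 = 89*1 - 42 = 47, d_4 = (2298 - 47^2)/89 = 89/89 = 1, a_4 = floor((47 + 47)/1) = 94.
  m_5 = 1*94 - 47 = 47, d_5 = (2298 - 47^2)/1 = 89/1 = 89: (m_5, d_5) = (m_1, d_1) = (47, 89), so from here the quotients repeat a_1, ..., a_4; the period length is 4.
So sqrt(2298) = [47; (1, 14, 1, 94)] with period length k = 4.
k is even, so the fundamental solution of x^2 - 2298y^2 = 1 is (p_{k-1}, q_{k-1}) = (p_3, q_3); compute convergents through index 3.
Convergents (p_i = a_i*p_{i-1} + p_{i-2}, q_i = a_i*q_{i-1} + q_{i-2} with p_{-2}=0, p_{-1}=1, q_{-2}=1, q_{-1}=0):
  i=0: a_0=47, p_0 = 47*1 + 0 = 47, q_0 = 47*0 + 1 = 1.
  i=1: a_1=1, p_1 = 1*47 + 1 = 48, q_1 = 1*1 + 0 = 1.
  i=2: a_2=14, p_2 = 14*48 + 47 = 719, q_2 = 14*1 + 1 = 15.
  i=3: a_3=1, p_3 = 1*719 + 48 = 767, q_3 = 1*15 + 1 = 16.
Check: 767^2 - 2298*16^2 = 588289 - 588288 = 1, so (x, y) = (767, 16) solves the equation, and by the theorem it is the least positive solution.

(x, y) = (767, 16)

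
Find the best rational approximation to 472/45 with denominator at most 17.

21/2

Expand x = 472/45 as a continued fraction with the Euclidean algorithm:
  472 = 10*45 + 22, so a_0 = 10.
  45 = 2*22 + 1, so a_1 = 2.
  22 = 22*1 + 0, so a_2 = 22.
so x = [10; 2, 22].
Convergents (p_i = a_i*p_{i-1} + p_{i-2}, q_i = a_i*q_{i-1} + q_{i-2} with p_{-2}=0, p_{-1}=1, q_{-2}=1, q_{-1}=0), until the denominator exceeds 17:
  i=0: a_0=10, p_0 = 10*1 + 0 = 10, q_0 = 10*0 + 1 = 1.
  i=1: a_1=2, p_1 = 2*10 + 1 = 21, q_1 = 2*1 + 0 = 2.
  i=2: a_2=22, p_2 = 22*21 + 10 = 472, q_2 = 22*2 + 1 = 45.
q_2 = 45 > 17, so the last convergent with denominator <= 17 is p_1/q_1 = 21/2.
The closest fraction with denominator <= 17 is either p_1/q_1 or the intermediate fraction (k*p_1 + p_0)/(k*q_1 + q_0) with the largest k >= 1 whose denominator stays <= 17; these approach x as k grows, and every other convergent or intermediate fraction in range is farther away.
Largest k: floor((17 - q_0)/q_1) = floor((17 - 1)/2) = 8.
That gives (8*21 + 10)/(8*2 + 1) = 178/17.
Compare the errors: |x - 21/2| = |472*2 - 21*45|/(45*2) = 1/90, and |x - 178/17| = |472*17 - 178*45|/(45*17) = 14/765.
Cross-multiplying, 1*765 = 765 < 1260 = 14*90, so 1/90 is smaller: the convergent 21/2 is closer to x than 178/17.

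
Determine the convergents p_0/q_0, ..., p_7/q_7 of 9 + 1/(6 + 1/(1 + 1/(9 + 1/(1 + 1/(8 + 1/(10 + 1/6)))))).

9/1, 55/6, 64/7, 631/69, 695/76, 6191/677, 62605/6846, 381821/41753

Using the convergent recurrence p_i = a_i*p_{i-1} + p_{i-2}, q_i = a_i*q_{i-1} + q_{i-2} with p_{-2}=0, p_{-1}=1, q_{-2}=1, q_{-1}=0:
  i=0: a_0=9, p_0 = 9*1 + 0 = 9, q_0 = 9*0 + 1 = 1.
  i=1: a_1=6, p_1 = 6*9 + 1 = 55, q_1 = 6*1 + 0 = 6.
  i=2: a_2=1, p_2 = 1*55 + 9 = 64, q_2 = 1*6 + 1 = 7.
  i=3: a_3=9, p_3 = 9*64 + 55 = 631, q_3 = 9*7 + 6 = 69.
  i=4: a_4=1, p_4 = 1*631 + 64 = 695, q_4 = 1*69 + 7 = 76.
  i=5: a_5=8, p_5 = 8*695 + 631 = 6191, q_5 = 8*76 + 69 = 677.
  i=6: a_6=10, p_6 = 10*6191 + 695 = 62605, q_6 = 10*677 + 76 = 6846.
  i=7: a_7=6, p_7 = 6*62605 + 6191 = 381821, q_7 = 6*6846 + 677 = 41753.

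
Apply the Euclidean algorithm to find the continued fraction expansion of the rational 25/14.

[1; 1, 3, 1, 2]

Run the Euclidean algorithm on 25 and 14; the successive quotients are the partial quotients a_0, a_1, ... (each step inverts the fractional part left over by the previous one):
  25 = 1*14 + 11, so a_0 = 1.
  14 = 1*11 + 3, so a_1 = 1.
  11 = 3*3 + 2, so a_2 = 3.
  3 = 1*2 + 1, so a_3 = 1.
  2 = 2*1 + 0, so a_4 = 2.
The remainder reaches 0 after 5 divisions, so the expansion has 5 partial quotients, read off in order.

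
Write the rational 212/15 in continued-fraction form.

Run the Euclidean algorithm on 212 and 15; the successive quotients are the partial quotients a_0, a_1, ... (each step inverts the fractional part left over by the previous one):
  212 = 14*15 + 2, so a_0 = 14.
  15 = 7*2 + 1, so a_1 = 7.
  2 = 2*1 + 0, so a_2 = 2.
The remainder reaches 0 after 3 divisions, so the expansion has 3 partial quotients, read off in order.

[14; 7, 2]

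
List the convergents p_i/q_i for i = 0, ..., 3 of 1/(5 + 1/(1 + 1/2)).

0/1, 1/5, 1/6, 3/17

Using the convergent recurrence p_i = a_i*p_{i-1} + p_{i-2}, q_i = a_i*q_{i-1} + q_{i-2} with p_{-2}=0, p_{-1}=1, q_{-2}=1, q_{-1}=0:
  i=0: a_0=0, p_0 = 0*1 + 0 = 0, q_0 = 0*0 + 1 = 1.
  i=1: a_1=5, p_1 = 5*0 + 1 = 1, q_1 = 5*1 + 0 = 5.
  i=2: a_2=1, p_2 = 1*1 + 0 = 1, q_2 = 1*5 + 1 = 6.
  i=3: a_3=2, p_3 = 2*1 + 1 = 3, q_3 = 2*6 + 5 = 17.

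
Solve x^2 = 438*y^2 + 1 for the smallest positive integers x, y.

(x, y) = (293, 14)

First expand sqrt(438) as a continued fraction. With x_i = (sqrt(438) + m_i)/d_i and (m_0, d_0) = (0, 1): a_0 = floor(sqrt(438)) = 20, since 20^2 = 400 <= 438 < 441 = 21^2.
Iterate m_{i+1} = d_i*a_i - m_i, d_{i+1} = (438 - m_{i+1}^2)/d_i, a_{i+1} = floor((a_0 + m_{i+1})/d_{i+1}):
  m_1 = 1*20 - 0 = 20, d_1 = (438 - 20^2)/1 = 38/1 = 38, a_1 = floor((20 + 20)/38) = 1.
  m_2 = 38*1 - 20 = 18, d_2 = (438 - 18^2)/38 = 114/38 = 3, a_2 = floor((20 + 18)/3) = 12.
  m_3 = 3*12 - 18 = 18, d_3 = (438 - 18^2)/3 = 114/3 = 38, a_3 = floor((20 + 18)/38) = 1.
  m_4 = 38*1 - 18 = 20, d_4 = (438 - 20^2)/38 = 38/38 = 1, a_4 = floor((20 + 20)/1) = 40.
  m_5 = 1*40 - 20 = 20, d_5 = (438 - 20^2)/1 = 38/1 = 38: (m_5, d_5) = (m_1, d_1) = (20, 38), so from here the quotients repeat a_1, ..., a_4; the period length is 4.
So sqrt(438) = [20; (1, 12, 1, 40)] with period length k = 4.
k is even, so the fundamental solution of x^2 - 438y^2 = 1 is (p_{k-1}, q_{k-1}) = (p_3, q_3); compute convergents through index 3.
Convergents (p_i = a_i*p_{i-1} + p_{i-2}, q_i = a_i*q_{i-1} + q_{i-2} with p_{-2}=0, p_{-1}=1, q_{-2}=1, q_{-1}=0):
  i=0: a_0=20, p_0 = 20*1 + 0 = 20, q_0 = 20*0 + 1 = 1.
  i=1: a_1=1, p_1 = 1*20 + 1 = 21, q_1 = 1*1 + 0 = 1.
  i=2: a_2=12, p_2 = 12*21 + 20 = 272, q_2 = 12*1 + 1 = 13.
  i=3: a_3=1, p_3 = 1*272 + 21 = 293, q_3 = 1*13 + 1 = 14.
Check: 293^2 - 438*14^2 = 85849 - 85848 = 1, so (x, y) = (293, 14) solves the equation, and by the theorem it is the least positive solution.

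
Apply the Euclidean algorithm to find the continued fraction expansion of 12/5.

[2; 2, 2]

Run the Euclidean algorithm on 12 and 5; the successive quotients are the partial quotients a_0, a_1, ... (each step inverts the fractional part left over by the previous one):
  12 = 2*5 + 2, so a_0 = 2.
  5 = 2*2 + 1, so a_1 = 2.
  2 = 2*1 + 0, so a_2 = 2.
The remainder reaches 0 after 3 divisions, so the expansion has 3 partial quotients, read off in order.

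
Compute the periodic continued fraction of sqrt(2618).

[51; (6, 102)]

Write x_i = (sqrt(2618) + m_i)/d_i with (m_0, d_0) = (0, 1). a_0 = floor(sqrt(2618)) = 51, since 51^2 = 2601 <= 2618 < 2704 = 52^2.
Iterate m_{i+1} = d_i*a_i - m_i, d_{i+1} = (2618 - m_{i+1}^2)/d_i, a_{i+1} = floor((a_0 + m_{i+1})/d_{i+1}):
  m_1 = 1*51 - 0 = 51, d_1 = (2618 - 51^2)/1 = 17/1 = 17, a_1 = floor((51 + 51)/17) = 6.
  m_2 = 17*6 - 51 = 51, d_2 = (2618 - 51^2)/17 = 17/17 = 1, a_2 = floor((51 + 51)/1) = 102.
  m_3 = 1*102 - 51 = 51, d_3 = (2618 - 51^2)/1 = 17/1 = 17: (m_3, d_3) = (m_1, d_1) = (51, 17), so from here the quotients repeat a_1, a_2; the period length is 2.
Hence the expansion of sqrt(2618) is a_0 = 51 followed by the repeating block 6, 102 (period 2).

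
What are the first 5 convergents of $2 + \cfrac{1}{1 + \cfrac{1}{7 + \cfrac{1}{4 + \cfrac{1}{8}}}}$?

2/1, 3/1, 23/8, 95/33, 783/272

Using the convergent recurrence p_i = a_i*p_{i-1} + p_{i-2}, q_i = a_i*q_{i-1} + q_{i-2} with p_{-2}=0, p_{-1}=1, q_{-2}=1, q_{-1}=0:
  i=0: a_0=2, p_0 = 2*1 + 0 = 2, q_0 = 2*0 + 1 = 1.
  i=1: a_1=1, p_1 = 1*2 + 1 = 3, q_1 = 1*1 + 0 = 1.
  i=2: a_2=7, p_2 = 7*3 + 2 = 23, q_2 = 7*1 + 1 = 8.
  i=3: a_3=4, p_3 = 4*23 + 3 = 95, q_3 = 4*8 + 1 = 33.
  i=4: a_4=8, p_4 = 8*95 + 23 = 783, q_4 = 8*33 + 8 = 272.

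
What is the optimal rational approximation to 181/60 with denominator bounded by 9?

3/1

Expand x = 181/60 as a continued fraction with the Euclidean algorithm:
  181 = 3*60 + 1, so a_0 = 3.
  60 = 60*1 + 0, so a_1 = 60.
so x = [3; 60].
Convergents (p_i = a_i*p_{i-1} + p_{i-2}, q_i = a_i*q_{i-1} + q_{i-2} with p_{-2}=0, p_{-1}=1, q_{-2}=1, q_{-1}=0), until the denominator exceeds 9:
  i=0: a_0=3, p_0 = 3*1 + 0 = 3, q_0 = 3*0 + 1 = 1.
  i=1: a_1=60, p_1 = 60*3 + 1 = 181, q_1 = 60*1 + 0 = 60.
q_1 = 60 > 9, so the last convergent with denominator <= 9 is p_0/q_0 = 3/1.
The closest fraction with denominator <= 9 is either p_0/q_0 or the intermediate fraction (k*p_0 + p_{-1})/(k*q_0 + q_{-1}) with the largest k >= 1 whose denominator stays <= 9; these approach x as k grows, and every other convergent or intermediate fraction in range is farther away.
Largest k: floor((9 - q_{-1})/q_0) = floor((9 - 0)/1) = 9 (using the seeds p_{-1} = 1, q_{-1} = 0).
That gives (9*3 + 1)/(9*1 + 0) = 28/9.
Compare the errors: |x - 3/1| = |181*1 - 3*60|/(60*1) = 1/60, and |x - 28/9| = |181*9 - 28*60|/(60*9) = 51/540.
Cross-multiplying, 1*540 = 540 < 3060 = 51*60, so 1/60 is smaller: the convergent 3/1 is closer to x than 28/9.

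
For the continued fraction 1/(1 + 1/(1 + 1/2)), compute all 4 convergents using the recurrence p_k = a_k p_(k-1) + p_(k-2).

Using the convergent recurrence p_i = a_i*p_{i-1} + p_{i-2}, q_i = a_i*q_{i-1} + q_{i-2} with p_{-2}=0, p_{-1}=1, q_{-2}=1, q_{-1}=0:
  i=0: a_0=0, p_0 = 0*1 + 0 = 0, q_0 = 0*0 + 1 = 1.
  i=1: a_1=1, p_1 = 1*0 + 1 = 1, q_1 = 1*1 + 0 = 1.
  i=2: a_2=1, p_2 = 1*1 + 0 = 1, q_2 = 1*1 + 1 = 2.
  i=3: a_3=2, p_3 = 2*1 + 1 = 3, q_3 = 2*2 + 1 = 5.

0/1, 1/1, 1/2, 3/5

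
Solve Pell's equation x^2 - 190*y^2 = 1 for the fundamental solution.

First expand sqrt(190) as a continued fraction. With x_i = (sqrt(190) + m_i)/d_i and (m_0, d_0) = (0, 1): a_0 = floor(sqrt(190)) = 13, since 13^2 = 169 <= 190 < 196 = 14^2.
Iterate m_{i+1} = d_i*a_i - m_i, d_{i+1} = (190 - m_{i+1}^2)/d_i, a_{i+1} = floor((a_0 + m_{i+1})/d_{i+1}):
  m_1 = 1*13 - 0 = 13, d_1 = (190 - 13^2)/1 = 21/1 = 21, a_1 = floor((13 + 13)/21) = 1.
  m_2 = 21*1 - 13 = 8, d_2 = (190 - 8^2)/21 = 126/21 = 6, a_2 = floor((13 + 8)/6) = 3.
  m_3 = 6*3 - 8 = 10, d_3 = (190 - 10^2)/6 = 90/6 = 15, a_3 = floor((13 + 10)/15) = 1.
  m_4 = 15*1 - 10 = 5, d_4 = (190 - 5^2)/15 = 165/15 = 11, a_4 = floor((13 + 5)/11) = 1.
  m_5 = 11*1 - 5 = 6, d_5 = (190 - 6^2)/11 = 154/11 = 14, a_5 = floor((13 + 6)/14) = 1.
  m_6 = 14*1 - 6 = 8, d_6 = (190 - 8^2)/14 = 126/14 = 9, a_6 = floor((13 + 8)/9) = 2.
  m_7 = 9*2 - 8 = 10, d_7 = (190 - 10^2)/9 = 90/9 = 10, a_7 = floor((13 + 10)/10) = 2.
  m_8 = 10*2 - 10 = 10, d_8 = (190 - 10^2)/10 = 90/10 = 9, a_8 = floor((13 + 10)/9) = 2.
  m_9 = 9*2 - 10 = 8, d_9 = (190 - 8^2)/9 = 126/9 = 14, a_9 = floor((13 + 8)/14) = 1.
  m_10 = 14*1 - 8 = 6, d_10 = (190 - 6^2)/14 = 154/14 = 11, a_10 = floor((13 + 6)/11) = 1.
  m_11 = 11*1 - 6 = 5, d_11 = (190 - 5^2)/11 = 165/11 = 15, a_11 = floor((13 + 5)/15) = 1.
  m_12 = 15*1 - 5 = 10, d_12 = (190 - 10^2)/15 = 90/15 = 6, a_12 = floor((13 + 10)/6) = 3.
  m_13 = 6*3 - 10 = 8, d_13 = (190 - 8^2)/6 = 126/6 = 21, a_13 = floor((13 + 8)/21) = 1.
  m_14 = 21*1 - 8 = 13, d_14 = (190 - 13^2)/21 = 21/21 = 1, a_14 = floor((13 + 13)/1) = 26.
  m_15 = 1*26 - 13 = 13, d_15 = (190 - 13^2)/1 = 21/1 = 21: (m_15, d_15) = (m_1, d_1) = (13, 21), so from here the quotients repeat a_1, ..., a_14; the period length is 14.
So sqrt(190) = [13; (1, 3, 1, 1, 1, 2, 2, 2, 1, 1, 1, 3, 1, 26)] with period length k = 14.
k is even, so the fundamental solution of x^2 - 190y^2 = 1 is (p_{k-1}, q_{k-1}) = (p_13, q_13); compute convergents through index 13.
Convergents (p_i = a_i*p_{i-1} + p_{i-2}, q_i = a_i*q_{i-1} + q_{i-2} with p_{-2}=0, p_{-1}=1, q_{-2}=1, q_{-1}=0):
  i=0: a_0=13, p_0 = 13*1 + 0 = 13, q_0 = 13*0 + 1 = 1.
  i=1: a_1=1, p_1 = 1*13 + 1 = 14, q_1 = 1*1 + 0 = 1.
  i=2: a_2=3, p_2 = 3*14 + 13 = 55, q_2 = 3*1 + 1 = 4.
  i=3: a_3=1, p_3 = 1*55 + 14 = 69, q_3 = 1*4 + 1 = 5.
  i=4: a_4=1, p_4 = 1*69 + 55 = 124, q_4 = 1*5 + 4 = 9.
  i=5: a_5=1, p_5 = 1*124 + 69 = 193, q_5 = 1*9 + 5 = 14.
  i=6: a_6=2, p_6 = 2*193 + 124 = 510, q_6 = 2*14 + 9 = 37.
  i=7: a_7=2, p_7 = 2*510 + 193 = 1213, q_7 = 2*37 + 14 = 88.
  i=8: a_8=2, p_8 = 2*1213 + 510 = 2936, q_8 = 2*88 + 37 = 213.
  i=9: a_9=1, p_9 = 1*2936 + 1213 = 4149, q_9 = 1*213 + 88 = 301.
  i=10: a_10=1, p_10 = 1*4149 + 2936 = 7085, q_10 = 1*301 + 213 = 514.
  i=11: a_11=1, p_11 = 1*7085 + 4149 = 11234, q_11 = 1*514 + 301 = 815.
  i=12: a_12=3, p_12 = 3*11234 + 7085 = 40787, q_12 = 3*815 + 514 = 2959.
  i=13: a_13=1, p_13 = 1*40787 + 11234 = 52021, q_13 = 1*2959 + 815 = 3774.
Check: 52021^2 - 190*3774^2 = 2706184441 - 2706184440 = 1, so (x, y) = (52021, 3774) solves the equation, and by the theorem it is the least positive solution.

(x, y) = (52021, 3774)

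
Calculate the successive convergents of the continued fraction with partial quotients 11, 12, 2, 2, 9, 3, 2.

Using the convergent recurrence p_i = a_i*p_{i-1} + p_{i-2}, q_i = a_i*q_{i-1} + q_{i-2} with p_{-2}=0, p_{-1}=1, q_{-2}=1, q_{-1}=0:
  i=0: a_0=11, p_0 = 11*1 + 0 = 11, q_0 = 11*0 + 1 = 1.
  i=1: a_1=12, p_1 = 12*11 + 1 = 133, q_1 = 12*1 + 0 = 12.
  i=2: a_2=2, p_2 = 2*133 + 11 = 277, q_2 = 2*12 + 1 = 25.
  i=3: a_3=2, p_3 = 2*277 + 133 = 687, q_3 = 2*25 + 12 = 62.
  i=4: a_4=9, p_4 = 9*687 + 277 = 6460, q_4 = 9*62 + 25 = 583.
  i=5: a_5=3, p_5 = 3*6460 + 687 = 20067, q_5 = 3*583 + 62 = 1811.
  i=6: a_6=2, p_6 = 2*20067 + 6460 = 46594, q_6 = 2*1811 + 583 = 4205.

11/1, 133/12, 277/25, 687/62, 6460/583, 20067/1811, 46594/4205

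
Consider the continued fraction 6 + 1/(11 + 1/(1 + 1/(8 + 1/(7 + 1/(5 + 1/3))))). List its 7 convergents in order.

6/1, 67/11, 73/12, 651/107, 4630/761, 23801/3912, 76033/12497

Using the convergent recurrence p_i = a_i*p_{i-1} + p_{i-2}, q_i = a_i*q_{i-1} + q_{i-2} with p_{-2}=0, p_{-1}=1, q_{-2}=1, q_{-1}=0:
  i=0: a_0=6, p_0 = 6*1 + 0 = 6, q_0 = 6*0 + 1 = 1.
  i=1: a_1=11, p_1 = 11*6 + 1 = 67, q_1 = 11*1 + 0 = 11.
  i=2: a_2=1, p_2 = 1*67 + 6 = 73, q_2 = 1*11 + 1 = 12.
  i=3: a_3=8, p_3 = 8*73 + 67 = 651, q_3 = 8*12 + 11 = 107.
  i=4: a_4=7, p_4 = 7*651 + 73 = 4630, q_4 = 7*107 + 12 = 761.
  i=5: a_5=5, p_5 = 5*4630 + 651 = 23801, q_5 = 5*761 + 107 = 3912.
  i=6: a_6=3, p_6 = 3*23801 + 4630 = 76033, q_6 = 3*3912 + 761 = 12497.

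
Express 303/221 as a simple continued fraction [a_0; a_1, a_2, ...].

Run the Euclidean algorithm on 303 and 221; the successive quotients are the partial quotients a_0, a_1, ... (each step inverts the fractional part left over by the previous one):
  303 = 1*221 + 82, so a_0 = 1.
  221 = 2*82 + 57, so a_1 = 2.
  82 = 1*57 + 25, so a_2 = 1.
  57 = 2*25 + 7, so a_3 = 2.
  25 = 3*7 + 4, so a_4 = 3.
  7 = 1*4 + 3, so a_5 = 1.
  4 = 1*3 + 1, so a_6 = 1.
  3 = 3*1 + 0, so a_7 = 3.
The remainder reaches 0 after 8 divisions, so the expansion has 8 partial quotients, read off in order.

[1; 2, 1, 2, 3, 1, 1, 3]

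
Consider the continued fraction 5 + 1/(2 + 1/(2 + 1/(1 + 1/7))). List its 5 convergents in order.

5/1, 11/2, 27/5, 38/7, 293/54

Using the convergent recurrence p_i = a_i*p_{i-1} + p_{i-2}, q_i = a_i*q_{i-1} + q_{i-2} with p_{-2}=0, p_{-1}=1, q_{-2}=1, q_{-1}=0:
  i=0: a_0=5, p_0 = 5*1 + 0 = 5, q_0 = 5*0 + 1 = 1.
  i=1: a_1=2, p_1 = 2*5 + 1 = 11, q_1 = 2*1 + 0 = 2.
  i=2: a_2=2, p_2 = 2*11 + 5 = 27, q_2 = 2*2 + 1 = 5.
  i=3: a_3=1, p_3 = 1*27 + 11 = 38, q_3 = 1*5 + 2 = 7.
  i=4: a_4=7, p_4 = 7*38 + 27 = 293, q_4 = 7*7 + 5 = 54.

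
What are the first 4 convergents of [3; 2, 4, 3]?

Using the convergent recurrence p_i = a_i*p_{i-1} + p_{i-2}, q_i = a_i*q_{i-1} + q_{i-2} with p_{-2}=0, p_{-1}=1, q_{-2}=1, q_{-1}=0:
  i=0: a_0=3, p_0 = 3*1 + 0 = 3, q_0 = 3*0 + 1 = 1.
  i=1: a_1=2, p_1 = 2*3 + 1 = 7, q_1 = 2*1 + 0 = 2.
  i=2: a_2=4, p_2 = 4*7 + 3 = 31, q_2 = 4*2 + 1 = 9.
  i=3: a_3=3, p_3 = 3*31 + 7 = 100, q_3 = 3*9 + 2 = 29.

3/1, 7/2, 31/9, 100/29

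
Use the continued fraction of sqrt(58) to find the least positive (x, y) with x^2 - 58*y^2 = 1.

First expand sqrt(58) as a continued fraction. With x_i = (sqrt(58) + m_i)/d_i and (m_0, d_0) = (0, 1): a_0 = floor(sqrt(58)) = 7, since 7^2 = 49 <= 58 < 64 = 8^2.
Iterate m_{i+1} = d_i*a_i - m_i, d_{i+1} = (58 - m_{i+1}^2)/d_i, a_{i+1} = floor((a_0 + m_{i+1})/d_{i+1}):
  m_1 = 1*7 - 0 = 7, d_1 = (58 - 7^2)/1 = 9/1 = 9, a_1 = floor((7 + 7)/9) = 1.
  m_2 = 9*1 - 7 = 2, d_2 = (58 - 2^2)/9 = 54/9 = 6, a_2 = floor((7 + 2)/6) = 1.
  m_3 = 6*1 - 2 = 4, d_3 = (58 - 4^2)/6 = 42/6 = 7, a_3 = floor((7 + 4)/7) = 1.
  m_4 = 7*1 - 4 = 3, d_4 = (58 - 3^2)/7 = 49/7 = 7, a_4 = floor((7 + 3)/7) = 1.
  m_5 = 7*1 - 3 = 4, d_5 = (58 - 4^2)/7 = 42/7 = 6, a_5 = floor((7 + 4)/6) = 1.
  m_6 = 6*1 - 4 = 2, d_6 = (58 - 2^2)/6 = 54/6 = 9, a_6 = floor((7 + 2)/9) = 1.
  m_7 = 9*1 - 2 = 7, d_7 = (58 - 7^2)/9 = 9/9 = 1, a_7 = floor((7 + 7)/1) = 14.
  m_8 = 1*14 - 7 = 7, d_8 = (58 - 7^2)/1 = 9/1 = 9: (m_8, d_8) = (m_1, d_1) = (7, 9), so from here the quotients repeat a_1, ..., a_7; the period length is 7.
So sqrt(58) = [7; (1, 1, 1, 1, 1, 1, 14)] with period length k = 7.
k is odd, so (p_{k-1}, q_{k-1}) only solves x^2 - 58y^2 = -1 and the fundamental solution of x^2 - 58y^2 = 1 is (p_{2k-1}, q_{2k-1}) = (p_13, q_13); compute convergents through index 13, running through the period twice.
Convergents (p_i = a_i*p_{i-1} + p_{i-2}, q_i = a_i*q_{i-1} + q_{i-2} with p_{-2}=0, p_{-1}=1, q_{-2}=1, q_{-1}=0):
  i=0: a_0=7, p_0 = 7*1 + 0 = 7, q_0 = 7*0 + 1 = 1.
  i=1: a_1=1, p_1 = 1*7 + 1 = 8, q_1 = 1*1 + 0 = 1.
  i=2: a_2=1, p_2 = 1*8 + 7 = 15, q_2 = 1*1 + 1 = 2.
  i=3: a_3=1, p_3 = 1*15 + 8 = 23, q_3 = 1*2 + 1 = 3.
  i=4: a_4=1, p_4 = 1*23 + 15 = 38, q_4 = 1*3 + 2 = 5.
  i=5: a_5=1, p_5 = 1*38 + 23 = 61, q_5 = 1*5 + 3 = 8.
  i=6: a_6=1, p_6 = 1*61 + 38 = 99, q_6 = 1*8 + 5 = 13.
  i=7: a_7=14, p_7 = 14*99 + 61 = 1447, q_7 = 14*13 + 8 = 190.
  i=8: a_8=1, p_8 = 1*1447 + 99 = 1546, q_8 = 1*190 + 13 = 203.
  i=9: a_9=1, p_9 = 1*1546 + 1447 = 2993, q_9 = 1*203 + 190 = 393.
  i=10: a_10=1, p_10 = 1*2993 + 1546 = 4539, q_10 = 1*393 + 203 = 596.
  i=11: a_11=1, p_11 = 1*4539 + 2993 = 7532, q_11 = 1*596 + 393 = 989.
  i=12: a_12=1, p_12 = 1*7532 + 4539 = 12071, q_12 = 1*989 + 596 = 1585.
  i=13: a_13=1, p_13 = 1*12071 + 7532 = 19603, q_13 = 1*1585 + 989 = 2574.
Indeed p_6^2 - 58*q_6^2 = 9801 - 9802 = -1, not +1.
Check: 19603^2 - 58*2574^2 = 384277609 - 384277608 = 1, so (x, y) = (19603, 2574) solves the equation, and by the theorem it is the least positive solution.

(x, y) = (19603, 2574)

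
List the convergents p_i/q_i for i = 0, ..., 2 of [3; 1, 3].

3/1, 4/1, 15/4

Using the convergent recurrence p_i = a_i*p_{i-1} + p_{i-2}, q_i = a_i*q_{i-1} + q_{i-2} with p_{-2}=0, p_{-1}=1, q_{-2}=1, q_{-1}=0:
  i=0: a_0=3, p_0 = 3*1 + 0 = 3, q_0 = 3*0 + 1 = 1.
  i=1: a_1=1, p_1 = 1*3 + 1 = 4, q_1 = 1*1 + 0 = 1.
  i=2: a_2=3, p_2 = 3*4 + 3 = 15, q_2 = 3*1 + 1 = 4.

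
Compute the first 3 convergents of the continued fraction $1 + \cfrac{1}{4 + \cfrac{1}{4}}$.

1/1, 5/4, 21/17

Using the convergent recurrence p_i = a_i*p_{i-1} + p_{i-2}, q_i = a_i*q_{i-1} + q_{i-2} with p_{-2}=0, p_{-1}=1, q_{-2}=1, q_{-1}=0:
  i=0: a_0=1, p_0 = 1*1 + 0 = 1, q_0 = 1*0 + 1 = 1.
  i=1: a_1=4, p_1 = 4*1 + 1 = 5, q_1 = 4*1 + 0 = 4.
  i=2: a_2=4, p_2 = 4*5 + 1 = 21, q_2 = 4*4 + 1 = 17.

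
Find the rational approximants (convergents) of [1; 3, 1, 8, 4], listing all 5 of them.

Using the convergent recurrence p_i = a_i*p_{i-1} + p_{i-2}, q_i = a_i*q_{i-1} + q_{i-2} with p_{-2}=0, p_{-1}=1, q_{-2}=1, q_{-1}=0:
  i=0: a_0=1, p_0 = 1*1 + 0 = 1, q_0 = 1*0 + 1 = 1.
  i=1: a_1=3, p_1 = 3*1 + 1 = 4, q_1 = 3*1 + 0 = 3.
  i=2: a_2=1, p_2 = 1*4 + 1 = 5, q_2 = 1*3 + 1 = 4.
  i=3: a_3=8, p_3 = 8*5 + 4 = 44, q_3 = 8*4 + 3 = 35.
  i=4: a_4=4, p_4 = 4*44 + 5 = 181, q_4 = 4*35 + 4 = 144.

1/1, 4/3, 5/4, 44/35, 181/144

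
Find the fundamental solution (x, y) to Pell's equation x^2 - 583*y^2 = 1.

First expand sqrt(583) as a continued fraction. With x_i = (sqrt(583) + m_i)/d_i and (m_0, d_0) = (0, 1): a_0 = floor(sqrt(583)) = 24, since 24^2 = 576 <= 583 < 625 = 25^2.
Iterate m_{i+1} = d_i*a_i - m_i, d_{i+1} = (583 - m_{i+1}^2)/d_i, a_{i+1} = floor((a_0 + m_{i+1})/d_{i+1}):
  m_1 = 1*24 - 0 = 24, d_1 = (583 - 24^2)/1 = 7/1 = 7, a_1 = floor((24 + 24)/7) = 6.
  m_2 = 7*6 - 24 = 18, d_2 = (583 - 18^2)/7 = 259/7 = 37, a_2 = floor((24 + 18)/37) = 1.
  m_3 = 37*1 - 18 = 19, d_3 = (583 - 19^2)/37 = 222/37 = 6, a_3 = floor((24 + 19)/6) = 7.
  m_4 = 6*7 - 19 = 23, d_4 = (583 - 23^2)/6 = 54/6 = 9, a_4 = floor((24 + 23)/9) = 5.
  m_5 = 9*5 - 23 = 22, d_5 = (583 - 22^2)/9 = 99/9 = 11, a_5 = floor((24 + 22)/11) = 4.
  m_6 = 11*4 - 22 = 22, d_6 = (583 - 22^2)/11 = 99/11 = 9, a_6 = floor((24 + 22)/9) = 5.
  m_7 = 9*5 - 22 = 23, d_7 = (583 - 23^2)/9 = 54/9 = 6, a_7 = floor((24 + 23)/6) = 7.
  m_8 = 6*7 - 23 = 19, d_8 = (583 - 19^2)/6 = 222/6 = 37, a_8 = floor((24 + 19)/37) = 1.
  m_9 = 37*1 - 19 = 18, d_9 = (583 - 18^2)/37 = 259/37 = 7, a_9 = floor((24 + 18)/7) = 6.
  m_10 = 7*6 - 18 = 24, d_10 = (583 - 24^2)/7 = 7/7 = 1, a_10 = floor((24 + 24)/1) = 48.
  m_11 = 1*48 - 24 = 24, d_11 = (583 - 24^2)/1 = 7/1 = 7: (m_11, d_11) = (m_1, d_1) = (24, 7), so from here the quotients repeat a_1, ..., a_10; the period length is 10.
So sqrt(583) = [24; (6, 1, 7, 5, 4, 5, 7, 1, 6, 48)] with period length k = 10.
k is even, so the fundamental solution of x^2 - 583y^2 = 1 is (p_{k-1}, q_{k-1}) = (p_9, q_9); compute convergents through index 9.
Convergents (p_i = a_i*p_{i-1} + p_{i-2}, q_i = a_i*q_{i-1} + q_{i-2} with p_{-2}=0, p_{-1}=1, q_{-2}=1, q_{-1}=0):
  i=0: a_0=24, p_0 = 24*1 + 0 = 24, q_0 = 24*0 + 1 = 1.
  i=1: a_1=6, p_1 = 6*24 + 1 = 145, q_1 = 6*1 + 0 = 6.
  i=2: a_2=1, p_2 = 1*145 + 24 = 169, q_2 = 1*6 + 1 = 7.
  i=3: a_3=7, p_3 = 7*169 + 145 = 1328, q_3 = 7*7 + 6 = 55.
  i=4: a_4=5, p_4 = 5*1328 + 169 = 6809, q_4 = 5*55 + 7 = 282.
  i=5: a_5=4, p_5 = 4*6809 + 1328 = 28564, q_5 = 4*282 + 55 = 1183.
  i=6: a_6=5, p_6 = 5*28564 + 6809 = 149629, q_6 = 5*1183 + 282 = 6197.
  i=7: a_7=7, p_7 = 7*149629 + 28564 = 1075967, q_7 = 7*6197 + 1183 = 44562.
  i=8: a_8=1, p_8 = 1*1075967 + 149629 = 1225596, q_8 = 1*44562 + 6197 = 50759.
  i=9: a_9=6, p_9 = 6*1225596 + 1075967 = 8429543, q_9 = 6*50759 + 44562 = 349116.
Check: 8429543^2 - 583*349116^2 = 71057195188849 - 71057195188848 = 1, so (x, y) = (8429543, 349116) solves the equation, and by the theorem it is the least positive solution.

(x, y) = (8429543, 349116)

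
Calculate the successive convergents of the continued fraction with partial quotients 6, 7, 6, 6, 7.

6/1, 43/7, 264/43, 1627/265, 11653/1898

Using the convergent recurrence p_i = a_i*p_{i-1} + p_{i-2}, q_i = a_i*q_{i-1} + q_{i-2} with p_{-2}=0, p_{-1}=1, q_{-2}=1, q_{-1}=0:
  i=0: a_0=6, p_0 = 6*1 + 0 = 6, q_0 = 6*0 + 1 = 1.
  i=1: a_1=7, p_1 = 7*6 + 1 = 43, q_1 = 7*1 + 0 = 7.
  i=2: a_2=6, p_2 = 6*43 + 6 = 264, q_2 = 6*7 + 1 = 43.
  i=3: a_3=6, p_3 = 6*264 + 43 = 1627, q_3 = 6*43 + 7 = 265.
  i=4: a_4=7, p_4 = 7*1627 + 264 = 11653, q_4 = 7*265 + 43 = 1898.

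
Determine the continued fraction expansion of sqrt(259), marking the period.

Write x_i = (sqrt(259) + m_i)/d_i with (m_0, d_0) = (0, 1). a_0 = floor(sqrt(259)) = 16, since 16^2 = 256 <= 259 < 289 = 17^2.
Iterate m_{i+1} = d_i*a_i - m_i, d_{i+1} = (259 - m_{i+1}^2)/d_i, a_{i+1} = floor((a_0 + m_{i+1})/d_{i+1}):
  m_1 = 1*16 - 0 = 16, d_1 = (259 - 16^2)/1 = 3/1 = 3, a_1 = floor((16 + 16)/3) = 10.
  m_2 = 3*10 - 16 = 14, d_2 = (259 - 14^2)/3 = 63/3 = 21, a_2 = floor((16 + 14)/21) = 1.
  m_3 = 21*1 - 14 = 7, d_3 = (259 - 7^2)/21 = 210/21 = 10, a_3 = floor((16 + 7)/10) = 2.
  m_4 = 10*2 - 7 = 13, d_4 = (259 - 13^2)/10 = 90/10 = 9, a_4 = floor((16 + 13)/9) = 3.
  m_5 = 9*3 - 13 = 14, d_5 = (259 - 14^2)/9 = 63/9 = 7, a_5 = floor((16 + 14)/7) = 4.
  m_6 = 7*4 - 14 = 14, d_6 = (259 - 14^2)/7 = 63/7 = 9, a_6 = floor((16 + 14)/9) = 3.
  m_7 = 9*3 - 14 = 13, d_7 = (259 - 13^2)/9 = 90/9 = 10, a_7 = floor((16 + 13)/10) = 2.
  m_8 = 10*2 - 13 = 7, d_8 = (259 - 7^2)/10 = 210/10 = 21, a_8 = floor((16 + 7)/21) = 1.
  m_9 = 21*1 - 7 = 14, d_9 = (259 - 14^2)/21 = 63/21 = 3, a_9 = floor((16 + 14)/3) = 10.
  m_10 = 3*10 - 14 = 16, d_10 = (259 - 16^2)/3 = 3/3 = 1, a_10 = floor((16 + 16)/1) = 32.
  m_11 = 1*32 - 16 = 16, d_11 = (259 - 16^2)/1 = 3/1 = 3: (m_11, d_11) = (m_1, d_1) = (16, 3), so from here the quotients repeat a_1, ..., a_10; the period length is 10.
Hence the expansion of sqrt(259) is a_0 = 16 followed by the repeating block 10, 1, 2, 3, 4, 3, 2, 1, 10, 32 (period 10).

[16; (10, 1, 2, 3, 4, 3, 2, 1, 10, 32)]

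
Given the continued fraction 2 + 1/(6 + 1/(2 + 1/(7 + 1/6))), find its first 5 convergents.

2/1, 13/6, 28/13, 209/97, 1282/595

Using the convergent recurrence p_i = a_i*p_{i-1} + p_{i-2}, q_i = a_i*q_{i-1} + q_{i-2} with p_{-2}=0, p_{-1}=1, q_{-2}=1, q_{-1}=0:
  i=0: a_0=2, p_0 = 2*1 + 0 = 2, q_0 = 2*0 + 1 = 1.
  i=1: a_1=6, p_1 = 6*2 + 1 = 13, q_1 = 6*1 + 0 = 6.
  i=2: a_2=2, p_2 = 2*13 + 2 = 28, q_2 = 2*6 + 1 = 13.
  i=3: a_3=7, p_3 = 7*28 + 13 = 209, q_3 = 7*13 + 6 = 97.
  i=4: a_4=6, p_4 = 6*209 + 28 = 1282, q_4 = 6*97 + 13 = 595.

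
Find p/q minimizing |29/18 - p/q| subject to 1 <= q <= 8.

8/5

Expand x = 29/18 as a continued fraction with the Euclidean algorithm:
  29 = 1*18 + 11, so a_0 = 1.
  18 = 1*11 + 7, so a_1 = 1.
  11 = 1*7 + 4, so a_2 = 1.
  7 = 1*4 + 3, so a_3 = 1.
  4 = 1*3 + 1, so a_4 = 1.
  3 = 3*1 + 0, so a_5 = 3.
so x = [1; 1, 1, 1, 1, 3].
Convergents (p_i = a_i*p_{i-1} + p_{i-2}, q_i = a_i*q_{i-1} + q_{i-2} with p_{-2}=0, p_{-1}=1, q_{-2}=1, q_{-1}=0), until the denominator exceeds 8:
  i=0: a_0=1, p_0 = 1*1 + 0 = 1, q_0 = 1*0 + 1 = 1.
  i=1: a_1=1, p_1 = 1*1 + 1 = 2, q_1 = 1*1 + 0 = 1.
  i=2: a_2=1, p_2 = 1*2 + 1 = 3, q_2 = 1*1 + 1 = 2.
  i=3: a_3=1, p_3 = 1*3 + 2 = 5, q_3 = 1*2 + 1 = 3.
  i=4: a_4=1, p_4 = 1*5 + 3 = 8, q_4 = 1*3 + 2 = 5.
  i=5: a_5=3, p_5 = 3*8 + 5 = 29, q_5 = 3*5 + 3 = 18.
q_5 = 18 > 8, so the last convergent with denominator <= 8 is p_4/q_4 = 8/5.
The closest fraction with denominator <= 8 is either p_4/q_4 or the intermediate fraction (k*p_4 + p_3)/(k*q_4 + q_3) with the largest k >= 1 whose denominator stays <= 8; these approach x as k grows, and every other convergent or intermediate fraction in range is farther away.
Largest k: floor((8 - q_3)/q_4) = floor((8 - 3)/5) = 1.
That gives (1*8 + 5)/(1*5 + 3) = 13/8.
Compare the errors: |x - 8/5| = |29*5 - 8*18|/(18*5) = 1/90, and |x - 13/8| = |29*8 - 13*18|/(18*8) = 2/144.
Cross-multiplying, 1*144 = 144 < 180 = 2*90, so 1/90 is smaller: the convergent 8/5 is closer to x than 13/8.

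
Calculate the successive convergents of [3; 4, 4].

3/1, 13/4, 55/17

Using the convergent recurrence p_i = a_i*p_{i-1} + p_{i-2}, q_i = a_i*q_{i-1} + q_{i-2} with p_{-2}=0, p_{-1}=1, q_{-2}=1, q_{-1}=0:
  i=0: a_0=3, p_0 = 3*1 + 0 = 3, q_0 = 3*0 + 1 = 1.
  i=1: a_1=4, p_1 = 4*3 + 1 = 13, q_1 = 4*1 + 0 = 4.
  i=2: a_2=4, p_2 = 4*13 + 3 = 55, q_2 = 4*4 + 1 = 17.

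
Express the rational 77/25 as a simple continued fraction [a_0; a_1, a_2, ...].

Run the Euclidean algorithm on 77 and 25; the successive quotients are the partial quotients a_0, a_1, ... (each step inverts the fractional part left over by the previous one):
  77 = 3*25 + 2, so a_0 = 3.
  25 = 12*2 + 1, so a_1 = 12.
  2 = 2*1 + 0, so a_2 = 2.
The remainder reaches 0 after 3 divisions, so the expansion has 3 partial quotients, read off in order.

[3; 12, 2]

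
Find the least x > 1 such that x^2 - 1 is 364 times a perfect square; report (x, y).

First expand sqrt(364) as a continued fraction. With x_i = (sqrt(364) + m_i)/d_i and (m_0, d_0) = (0, 1): a_0 = floor(sqrt(364)) = 19, since 19^2 = 361 <= 364 < 400 = 20^2.
Iterate m_{i+1} = d_i*a_i - m_i, d_{i+1} = (364 - m_{i+1}^2)/d_i, a_{i+1} = floor((a_0 + m_{i+1})/d_{i+1}):
  m_1 = 1*19 - 0 = 19, d_1 = (364 - 19^2)/1 = 3/1 = 3, a_1 = floor((19 + 19)/3) = 12.
  m_2 = 3*12 - 19 = 17, d_2 = (364 - 17^2)/3 = 75/3 = 25, a_2 = floor((19 + 17)/25) = 1.
  m_3 = 25*1 - 17 = 8, d_3 = (364 - 8^2)/25 = 300/25 = 12, a_3 = floor((19 + 8)/12) = 2.
  m_4 = 12*2 - 8 = 16, d_4 = (364 - 16^2)/12 = 108/12 = 9, a_4 = floor((19 + 16)/9) = 3.
  m_5 = 9*3 - 16 = 11, d_5 = (364 - 11^2)/9 = 243/9 = 27, a_5 = floor((19 + 11)/27) = 1.
  m_6 = 27*1 - 11 = 16, d_6 = (364 - 16^2)/27 = 108/27 = 4, a_6 = floor((19 + 16)/4) = 8.
  m_7 = 4*8 - 16 = 16, d_7 = (364 - 16^2)/4 = 108/4 = 27, a_7 = floor((19 + 16)/27) = 1.
  m_8 = 27*1 - 16 = 11, d_8 = (364 - 11^2)/27 = 243/27 = 9, a_8 = floor((19 + 11)/9) = 3.
  m_9 = 9*3 - 11 = 16, d_9 = (364 - 16^2)/9 = 108/9 = 12, a_9 = floor((19 + 16)/12) = 2.
  m_10 = 12*2 - 16 = 8, d_10 = (364 - 8^2)/12 = 300/12 = 25, a_10 = floor((19 + 8)/25) = 1.
  m_11 = 25*1 - 8 = 17, d_11 = (364 - 17^2)/25 = 75/25 = 3, a_11 = floor((19 + 17)/3) = 12.
  m_12 = 3*12 - 17 = 19, d_12 = (364 - 19^2)/3 = 3/3 = 1, a_12 = floor((19 + 19)/1) = 38.
  m_13 = 1*38 - 19 = 19, d_13 = (364 - 19^2)/1 = 3/1 = 3: (m_13, d_13) = (m_1, d_1) = (19, 3), so from here the quotients repeat a_1, ..., a_12; the period length is 12.
So sqrt(364) = [19; (12, 1, 2, 3, 1, 8, 1, 3, 2, 1, 12, 38)] with period length k = 12.
k is even, so the fundamental solution of x^2 - 364y^2 = 1 is (p_{k-1}, q_{k-1}) = (p_11, q_11); compute convergents through index 11.
Convergents (p_i = a_i*p_{i-1} + p_{i-2}, q_i = a_i*q_{i-1} + q_{i-2} with p_{-2}=0, p_{-1}=1, q_{-2}=1, q_{-1}=0):
  i=0: a_0=19, p_0 = 19*1 + 0 = 19, q_0 = 19*0 + 1 = 1.
  i=1: a_1=12, p_1 = 12*19 + 1 = 229, q_1 = 12*1 + 0 = 12.
  i=2: a_2=1, p_2 = 1*229 + 19 = 248, q_2 = 1*12 + 1 = 13.
  i=3: a_3=2, p_3 = 2*248 + 229 = 725, q_3 = 2*13 + 12 = 38.
  i=4: a_4=3, p_4 = 3*725 + 248 = 2423, q_4 = 3*38 + 13 = 127.
  i=5: a_5=1, p_5 = 1*2423 + 725 = 3148, q_5 = 1*127 + 38 = 165.
  i=6: a_6=8, p_6 = 8*3148 + 2423 = 27607, q_6 = 8*165 + 127 = 1447.
  i=7: a_7=1, p_7 = 1*27607 + 3148 = 30755, q_7 = 1*1447 + 165 = 1612.
  i=8: a_8=3, p_8 = 3*30755 + 27607 = 119872, q_8 = 3*1612 + 1447 = 6283.
  i=9: a_9=2, p_9 = 2*119872 + 30755 = 270499, q_9 = 2*6283 + 1612 = 14178.
  i=10: a_10=1, p_10 = 1*270499 + 119872 = 390371, q_10 = 1*14178 + 6283 = 20461.
  i=11: a_11=12, p_11 = 12*390371 + 270499 = 4954951, q_11 = 12*20461 + 14178 = 259710.
Check: 4954951^2 - 364*259710^2 = 24551539412401 - 24551539412400 = 1, so (x, y) = (4954951, 259710) solves the equation, and by the theorem it is the least positive solution.

(x, y) = (4954951, 259710)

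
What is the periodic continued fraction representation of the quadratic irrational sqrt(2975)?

[54; (1, 1, 5, 4, 5, 1, 1, 108)]

Write x_i = (sqrt(2975) + m_i)/d_i with (m_0, d_0) = (0, 1). a_0 = floor(sqrt(2975)) = 54, since 54^2 = 2916 <= 2975 < 3025 = 55^2.
Iterate m_{i+1} = d_i*a_i - m_i, d_{i+1} = (2975 - m_{i+1}^2)/d_i, a_{i+1} = floor((a_0 + m_{i+1})/d_{i+1}):
  m_1 = 1*54 - 0 = 54, d_1 = (2975 - 54^2)/1 = 59/1 = 59, a_1 = floor((54 + 54)/59) = 1.
  m_2 = 59*1 - 54 = 5, d_2 = (2975 - 5^2)/59 = 2950/59 = 50, a_2 = floor((54 + 5)/50) = 1.
  m_3 = 50*1 - 5 = 45, d_3 = (2975 - 45^2)/50 = 950/50 = 19, a_3 = floor((54 + 45)/19) = 5.
  m_4 = 19*5 - 45 = 50, d_4 = (2975 - 50^2)/19 = 475/19 = 25, a_4 = floor((54 + 50)/25) = 4.
  m_5 = 25*4 - 50 = 50, d_5 = (2975 - 50^2)/25 = 475/25 = 19, a_5 = floor((54 + 50)/19) = 5.
  m_6 = 19*5 - 50 = 45, d_6 = (2975 - 45^2)/19 = 950/19 = 50, a_6 = floor((54 + 45)/50) = 1.
  m_7 = 50*1 - 45 = 5, d_7 = (2975 - 5^2)/50 = 2950/50 = 59, a_7 = floor((54 + 5)/59) = 1.
  m_8 = 59*1 - 5 = 54, d_8 = (2975 - 54^2)/59 = 59/59 = 1, a_8 = floor((54 + 54)/1) = 108.
  m_9 = 1*108 - 54 = 54, d_9 = (2975 - 54^2)/1 = 59/1 = 59: (m_9, d_9) = (m_1, d_1) = (54, 59), so from here the quotients repeat a_1, ..., a_8; the period length is 8.
Hence the expansion of sqrt(2975) is a_0 = 54 followed by the repeating block 1, 1, 5, 4, 5, 1, 1, 108 (period 8).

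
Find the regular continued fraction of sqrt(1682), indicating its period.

[41; (82)]

Write x_i = (sqrt(1682) + m_i)/d_i with (m_0, d_0) = (0, 1). a_0 = floor(sqrt(1682)) = 41, since 41^2 = 1681 <= 1682 < 1764 = 42^2.
Iterate m_{i+1} = d_i*a_i - m_i, d_{i+1} = (1682 - m_{i+1}^2)/d_i, a_{i+1} = floor((a_0 + m_{i+1})/d_{i+1}):
  m_1 = 1*41 - 0 = 41, d_1 = (1682 - 41^2)/1 = 1/1 = 1, a_1 = floor((41 + 41)/1) = 82.
  m_2 = 1*82 - 41 = 41, d_2 = (1682 - 41^2)/1 = 1/1 = 1: (m_2, d_2) = (m_1, d_1) = (41, 1), so from here the quotient a_1 repeats; the period length is 1.
Hence the expansion of sqrt(1682) is a_0 = 41 followed by the repeating block 82 (period 1).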